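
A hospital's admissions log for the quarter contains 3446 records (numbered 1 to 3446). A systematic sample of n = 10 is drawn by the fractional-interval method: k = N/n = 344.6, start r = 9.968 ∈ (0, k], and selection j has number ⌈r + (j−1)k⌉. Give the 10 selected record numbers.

j=1: r + 0k = 9.968 → ⌈·⌉ = 10
j=2: r + 1k = 354.568 → ⌈·⌉ = 355
j=3: r + 2k = 699.168 → ⌈·⌉ = 700
j=4: r + 3k = 1043.768 → ⌈·⌉ = 1044
j=5: r + 4k = 1388.368 → ⌈·⌉ = 1389
j=6: r + 5k = 1732.968 → ⌈·⌉ = 1733
j=7: r + 6k = 2077.568 → ⌈·⌉ = 2078
j=8: r + 7k = 2422.168 → ⌈·⌉ = 2423
j=9: r + 8k = 2766.768 → ⌈·⌉ = 2767
j=10: r + 9k = 3111.368 → ⌈·⌉ = 3112

10, 355, 700, 1044, 1389, 1733, 2078, 2423, 2767, 3112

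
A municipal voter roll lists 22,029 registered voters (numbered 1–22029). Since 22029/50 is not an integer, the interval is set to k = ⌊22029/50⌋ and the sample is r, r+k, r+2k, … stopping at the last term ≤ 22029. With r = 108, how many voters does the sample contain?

k = ⌊22029/50⌋ = 440
Achieved size = ⌊(22029 − 108)/440⌋ + 1 = ⌊21921/440⌋ + 1 = 49 + 1 = 50
(last selection: 108 + 49×440 = 21668 ≤ 22029; next would be 22108 > 22029)

50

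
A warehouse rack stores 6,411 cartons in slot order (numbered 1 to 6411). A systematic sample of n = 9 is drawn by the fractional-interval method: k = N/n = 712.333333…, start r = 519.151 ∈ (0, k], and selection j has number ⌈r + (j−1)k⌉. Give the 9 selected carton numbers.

j=1: r + 0k = 519.151 → ⌈·⌉ = 520
j=2: r + 1k = 1231.484333… → ⌈·⌉ = 1232
j=3: r + 2k = 1943.817666… → ⌈·⌉ = 1944
j=4: r + 3k = 2656.151 → ⌈·⌉ = 2657
j=5: r + 4k = 3368.484333… → ⌈·⌉ = 3369
j=6: r + 5k = 4080.817666… → ⌈·⌉ = 4081
j=7: r + 6k = 4793.151 → ⌈·⌉ = 4794
j=8: r + 7k = 5505.484333… → ⌈·⌉ = 5506
j=9: r + 8k = 6217.817666… → ⌈·⌉ = 6218

520, 1232, 1944, 2657, 3369, 4081, 4794, 5506, 6218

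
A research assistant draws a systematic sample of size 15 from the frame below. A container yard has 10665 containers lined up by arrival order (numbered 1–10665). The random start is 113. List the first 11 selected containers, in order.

113, 824, 1535, 2246, 2957, 3668, 4379, 5090, 5801, 6512, 7223

k = N/n = 10665/15 = 711
container 1: 113
container 2: 113 + 711 = 824
container 3: 824 + 711 = 1535
container 4: 1535 + 711 = 2246
container 5: 2246 + 711 = 2957
container 6: 2957 + 711 = 3668
container 7: 3668 + 711 = 4379
container 8: 4379 + 711 = 5090
container 9: 5090 + 711 = 5801
container 10: 5801 + 711 = 6512
container 11: 6512 + 711 = 7223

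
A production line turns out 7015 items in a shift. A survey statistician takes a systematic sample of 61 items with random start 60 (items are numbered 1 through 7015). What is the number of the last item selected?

k = 7015/61 = 115
61st selection = r + (61−1)·k = 60 + 60×115 = 60 + 6900 = 6960

6960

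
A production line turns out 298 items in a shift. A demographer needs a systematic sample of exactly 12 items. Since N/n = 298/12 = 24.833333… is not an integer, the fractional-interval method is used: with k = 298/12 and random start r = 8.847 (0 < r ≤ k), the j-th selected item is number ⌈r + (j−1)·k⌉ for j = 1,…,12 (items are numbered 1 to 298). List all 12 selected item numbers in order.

9, 34, 59, 84, 109, 134, 158, 183, 208, 233, 258, 283

j=1: r + 0k = 8.847 → ⌈·⌉ = 9
j=2: r + 1k = 33.680333… → ⌈·⌉ = 34
j=3: r + 2k = 58.513666… → ⌈·⌉ = 59
j=4: r + 3k = 83.347 → ⌈·⌉ = 84
j=5: r + 4k = 108.180333… → ⌈·⌉ = 109
j=6: r + 5k = 133.013666… → ⌈·⌉ = 134
j=7: r + 6k = 157.847 → ⌈·⌉ = 158
j=8: r + 7k = 182.680333… → ⌈·⌉ = 183
j=9: r + 8k = 207.513666… → ⌈·⌉ = 208
j=10: r + 9k = 232.347 → ⌈·⌉ = 233
j=11: r + 10k = 257.180333… → ⌈·⌉ = 258
j=12: r + 11k = 282.013666… → ⌈·⌉ = 283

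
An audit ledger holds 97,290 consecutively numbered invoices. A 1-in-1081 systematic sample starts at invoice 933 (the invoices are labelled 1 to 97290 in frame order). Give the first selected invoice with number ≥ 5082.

k = 1081
Steps past start: ⌈(5082 − 933)/1081⌉ = ⌈4149/1081⌉ = 4
Selected invoice: 933 + 4×1081 = 5257

5257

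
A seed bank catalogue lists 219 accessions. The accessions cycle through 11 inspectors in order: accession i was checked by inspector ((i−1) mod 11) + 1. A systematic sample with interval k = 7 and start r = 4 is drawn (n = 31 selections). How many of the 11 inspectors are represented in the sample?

Consecutive selections differ by k = 7, so their inspector numbers differ by 7 mod 11 = 7.
gcd(7, 11) = 1, so the sample visits 11/1 = 11 distinct residues mod 11.
Start 4 is inspector 4; the inspectors hit are 1, 2, 3, 4, 5, 6, 7, 8, 9, 10, 11.

11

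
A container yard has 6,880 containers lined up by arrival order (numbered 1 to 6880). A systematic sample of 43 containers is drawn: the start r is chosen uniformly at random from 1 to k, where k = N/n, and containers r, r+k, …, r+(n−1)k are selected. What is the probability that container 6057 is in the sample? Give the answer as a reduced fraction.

1/160

k = 6880/43 = 160.
Container 6057 is selected iff r ≡ 6057 (mod 160); exactly one such r in {1,…,160}.
Inclusion probability = 1/160.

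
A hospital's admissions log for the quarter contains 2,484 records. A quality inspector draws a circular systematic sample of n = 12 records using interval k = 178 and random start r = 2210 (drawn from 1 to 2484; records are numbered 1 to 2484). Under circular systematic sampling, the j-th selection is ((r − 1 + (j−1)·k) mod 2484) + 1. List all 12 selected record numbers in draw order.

2210, 2388, 82, 260, 438, 616, 794, 972, 1150, 1328, 1506, 1684

Selection 1: 2210
Selection 2: 2210 + 178 = 2388
Selection 3: 2388 + 178 = 2566 → 2566 − 2484 = 82
Selection 4: 82 + 178 = 260
Selection 5: 260 + 178 = 438
Selection 6: 438 + 178 = 616
Selection 7: 616 + 178 = 794
Selection 8: 794 + 178 = 972
Selection 9: 972 + 178 = 1150
Selection 10: 1150 + 178 = 1328
Selection 11: 1328 + 178 = 1506
Selection 12: 1506 + 178 = 1684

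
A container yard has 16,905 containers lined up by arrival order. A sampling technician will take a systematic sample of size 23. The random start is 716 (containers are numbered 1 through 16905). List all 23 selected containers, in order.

k = N/n = 16905/23 = 735
container 1: 716
container 2: 716 + 735 = 1451
container 3: 1451 + 735 = 2186
container 4: 2186 + 735 = 2921
container 5: 2921 + 735 = 3656
container 6: 3656 + 735 = 4391
container 7: 4391 + 735 = 5126
container 8: 5126 + 735 = 5861
container 9: 5861 + 735 = 6596
container 10: 6596 + 735 = 7331
container 11: 7331 + 735 = 8066
container 12: 8066 + 735 = 8801
container 13: 8801 + 735 = 9536
container 14: 9536 + 735 = 10271
container 15: 10271 + 735 = 11006
container 16: 11006 + 735 = 11741
container 17: 11741 + 735 = 12476
container 18: 12476 + 735 = 13211
container 19: 13211 + 735 = 13946
container 20: 13946 + 735 = 14681
container 21: 14681 + 735 = 15416
container 22: 15416 + 735 = 16151
container 23: 16151 + 735 = 16886

716, 1451, 2186, 2921, 3656, 4391, 5126, 5861, 6596, 7331, 8066, 8801, 9536, 10271, 11006, 11741, 12476, 13211, 13946, 14681, 15416, 16151, 16886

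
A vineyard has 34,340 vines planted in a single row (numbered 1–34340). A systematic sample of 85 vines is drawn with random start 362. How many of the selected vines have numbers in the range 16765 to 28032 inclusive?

k = 34340/85 = 404
First selection ≥ 16765: 362 + ⌈(16765−362)/404⌉·404 = 362 + 41×404 = 16926
Last selection ≤ 28032: 362 + ⌊(28032−362)/404⌋·404 = 362 + 68×404 = 27834
Count = 68 − 41 + 1 = 28

28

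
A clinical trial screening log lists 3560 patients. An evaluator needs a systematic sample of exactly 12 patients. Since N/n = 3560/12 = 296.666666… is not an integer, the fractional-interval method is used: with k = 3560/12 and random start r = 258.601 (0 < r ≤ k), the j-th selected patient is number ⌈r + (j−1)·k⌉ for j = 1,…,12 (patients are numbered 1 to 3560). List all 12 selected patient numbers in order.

259, 556, 852, 1149, 1446, 1742, 2039, 2336, 2632, 2929, 3226, 3522

j=1: r + 0k = 258.601 → ⌈·⌉ = 259
j=2: r + 1k = 555.267666… → ⌈·⌉ = 556
j=3: r + 2k = 851.934333… → ⌈·⌉ = 852
j=4: r + 3k = 1148.601 → ⌈·⌉ = 1149
j=5: r + 4k = 1445.267666… → ⌈·⌉ = 1446
j=6: r + 5k = 1741.934333… → ⌈·⌉ = 1742
j=7: r + 6k = 2038.601 → ⌈·⌉ = 2039
j=8: r + 7k = 2335.267666… → ⌈·⌉ = 2336
j=9: r + 8k = 2631.934333… → ⌈·⌉ = 2632
j=10: r + 9k = 2928.601 → ⌈·⌉ = 2929
j=11: r + 10k = 3225.267666… → ⌈·⌉ = 3226
j=12: r + 11k = 3521.934333… → ⌈·⌉ = 3522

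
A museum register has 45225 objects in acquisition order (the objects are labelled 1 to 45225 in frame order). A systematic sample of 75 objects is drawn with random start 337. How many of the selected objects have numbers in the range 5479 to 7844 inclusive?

k = 45225/75 = 603
First selection ≥ 5479: 337 + ⌈(5479−337)/603⌉·603 = 337 + 9×603 = 5764
Last selection ≤ 7844: 337 + ⌊(7844−337)/603⌋·603 = 337 + 12×603 = 7573
Count = 12 − 9 + 1 = 4

4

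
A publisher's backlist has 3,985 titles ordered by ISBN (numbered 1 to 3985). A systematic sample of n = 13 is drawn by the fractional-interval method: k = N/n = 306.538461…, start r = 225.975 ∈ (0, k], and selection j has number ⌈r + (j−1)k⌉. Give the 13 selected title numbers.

j=1: r + 0k = 225.975 → ⌈·⌉ = 226
j=2: r + 1k = 532.513461… → ⌈·⌉ = 533
j=3: r + 2k = 839.051923… → ⌈·⌉ = 840
j=4: r + 3k = 1145.590384… → ⌈·⌉ = 1146
j=5: r + 4k = 1452.128846… → ⌈·⌉ = 1453
j=6: r + 5k = 1758.667307… → ⌈·⌉ = 1759
j=7: r + 6k = 2065.205769… → ⌈·⌉ = 2066
j=8: r + 7k = 2371.744230… → ⌈·⌉ = 2372
j=9: r + 8k = 2678.282692… → ⌈·⌉ = 2679
j=10: r + 9k = 2984.821153… → ⌈·⌉ = 2985
j=11: r + 10k = 3291.359615… → ⌈·⌉ = 3292
j=12: r + 11k = 3597.898076… → ⌈·⌉ = 3598
j=13: r + 12k = 3904.436538… → ⌈·⌉ = 3905

226, 533, 840, 1146, 1453, 1759, 2066, 2372, 2679, 2985, 3292, 3598, 3905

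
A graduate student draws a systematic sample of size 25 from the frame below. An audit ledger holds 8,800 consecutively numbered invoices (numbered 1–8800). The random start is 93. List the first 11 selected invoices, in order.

93, 445, 797, 1149, 1501, 1853, 2205, 2557, 2909, 3261, 3613

k = N/n = 8800/25 = 352
invoice 1: 93
invoice 2: 93 + 352 = 445
invoice 3: 445 + 352 = 797
invoice 4: 797 + 352 = 1149
invoice 5: 1149 + 352 = 1501
invoice 6: 1501 + 352 = 1853
invoice 7: 1853 + 352 = 2205
invoice 8: 2205 + 352 = 2557
invoice 9: 2557 + 352 = 2909
invoice 10: 2909 + 352 = 3261
invoice 11: 3261 + 352 = 3613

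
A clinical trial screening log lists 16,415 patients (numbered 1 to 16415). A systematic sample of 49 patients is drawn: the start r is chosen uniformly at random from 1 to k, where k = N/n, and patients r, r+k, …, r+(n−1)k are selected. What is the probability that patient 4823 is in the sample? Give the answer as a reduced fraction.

k = 16415/49 = 335.
Patient 4823 is selected iff r ≡ 4823 (mod 335); exactly one such r in {1,…,335}.
Inclusion probability = 1/335.

1/335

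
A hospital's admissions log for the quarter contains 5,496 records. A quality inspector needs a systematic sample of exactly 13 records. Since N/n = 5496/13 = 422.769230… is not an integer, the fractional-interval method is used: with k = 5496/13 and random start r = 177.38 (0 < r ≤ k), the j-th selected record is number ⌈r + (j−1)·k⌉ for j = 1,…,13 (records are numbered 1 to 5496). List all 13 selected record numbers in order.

178, 601, 1023, 1446, 1869, 2292, 2714, 3137, 3560, 3983, 4406, 4828, 5251

j=1: r + 0k = 177.38 → ⌈·⌉ = 178
j=2: r + 1k = 600.149230… → ⌈·⌉ = 601
j=3: r + 2k = 1022.918461… → ⌈·⌉ = 1023
j=4: r + 3k = 1445.687692… → ⌈·⌉ = 1446
j=5: r + 4k = 1868.456923… → ⌈·⌉ = 1869
j=6: r + 5k = 2291.226153… → ⌈·⌉ = 2292
j=7: r + 6k = 2713.995384… → ⌈·⌉ = 2714
j=8: r + 7k = 3136.764615… → ⌈·⌉ = 3137
j=9: r + 8k = 3559.533846… → ⌈·⌉ = 3560
j=10: r + 9k = 3982.303076… → ⌈·⌉ = 3983
j=11: r + 10k = 4405.072307… → ⌈·⌉ = 4406
j=12: r + 11k = 4827.841538… → ⌈·⌉ = 4828
j=13: r + 12k = 5250.610769… → ⌈·⌉ = 5251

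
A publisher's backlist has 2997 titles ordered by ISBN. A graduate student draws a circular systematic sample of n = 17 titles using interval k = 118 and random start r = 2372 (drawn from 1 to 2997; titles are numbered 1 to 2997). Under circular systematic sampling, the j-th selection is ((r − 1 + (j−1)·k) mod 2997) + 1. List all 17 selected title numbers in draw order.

Selection 1: 2372
Selection 2: 2372 + 118 = 2490
Selection 3: 2490 + 118 = 2608
Selection 4: 2608 + 118 = 2726
Selection 5: 2726 + 118 = 2844
Selection 6: 2844 + 118 = 2962
Selection 7: 2962 + 118 = 3080 → 3080 − 2997 = 83
Selection 8: 83 + 118 = 201
Selection 9: 201 + 118 = 319
Selection 10: 319 + 118 = 437
Selection 11: 437 + 118 = 555
Selection 12: 555 + 118 = 673
Selection 13: 673 + 118 = 791
Selection 14: 791 + 118 = 909
Selection 15: 909 + 118 = 1027
Selection 16: 1027 + 118 = 1145
Selection 17: 1145 + 118 = 1263

2372, 2490, 2608, 2726, 2844, 2962, 83, 201, 319, 437, 555, 673, 791, 909, 1027, 1145, 1263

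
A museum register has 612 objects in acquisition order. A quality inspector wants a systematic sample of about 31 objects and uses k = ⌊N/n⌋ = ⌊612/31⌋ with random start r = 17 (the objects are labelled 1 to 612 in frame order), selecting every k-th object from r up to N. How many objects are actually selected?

32

k = ⌊612/31⌋ = 19
Achieved size = ⌊(612 − 17)/19⌋ + 1 = ⌊595/19⌋ + 1 = 31 + 1 = 32
(last selection: 17 + 31×19 = 606 ≤ 612; next would be 625 > 612)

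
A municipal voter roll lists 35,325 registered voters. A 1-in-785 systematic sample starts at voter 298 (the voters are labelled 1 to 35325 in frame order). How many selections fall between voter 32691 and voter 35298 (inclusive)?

k = 785
First selection ≥ 32691: 298 + ⌈(32691−298)/785⌉·785 = 298 + 42×785 = 33268
Last selection ≤ 35298: 298 + ⌊(35298−298)/785⌋·785 = 298 + 44×785 = 34838
Count = 44 − 42 + 1 = 3

3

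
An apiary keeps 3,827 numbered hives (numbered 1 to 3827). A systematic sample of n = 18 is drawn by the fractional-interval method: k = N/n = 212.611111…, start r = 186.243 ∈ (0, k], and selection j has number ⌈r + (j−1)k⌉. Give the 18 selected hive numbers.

j=1: r + 0k = 186.243 → ⌈·⌉ = 187
j=2: r + 1k = 398.854111… → ⌈·⌉ = 399
j=3: r + 2k = 611.465222… → ⌈·⌉ = 612
j=4: r + 3k = 824.076333… → ⌈·⌉ = 825
j=5: r + 4k = 1036.687444… → ⌈·⌉ = 1037
j=6: r + 5k = 1249.298555… → ⌈·⌉ = 1250
j=7: r + 6k = 1461.909666… → ⌈·⌉ = 1462
j=8: r + 7k = 1674.520777… → ⌈·⌉ = 1675
j=9: r + 8k = 1887.131888… → ⌈·⌉ = 1888
j=10: r + 9k = 2099.743 → ⌈·⌉ = 2100
j=11: r + 10k = 2312.354111… → ⌈·⌉ = 2313
j=12: r + 11k = 2524.965222… → ⌈·⌉ = 2525
j=13: r + 12k = 2737.576333… → ⌈·⌉ = 2738
j=14: r + 13k = 2950.187444… → ⌈·⌉ = 2951
j=15: r + 14k = 3162.798555… → ⌈·⌉ = 3163
j=16: r + 15k = 3375.409666… → ⌈·⌉ = 3376
j=17: r + 16k = 3588.020777… → ⌈·⌉ = 3589
j=18: r + 17k = 3800.631888… → ⌈·⌉ = 3801

187, 399, 612, 825, 1037, 1250, 1462, 1675, 1888, 2100, 2313, 2525, 2738, 2951, 3163, 3376, 3589, 3801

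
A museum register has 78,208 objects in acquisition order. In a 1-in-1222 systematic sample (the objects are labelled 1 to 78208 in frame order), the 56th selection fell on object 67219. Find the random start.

k = 1222
r = 67219 − (56−1)×1222 = 67219 − 67210 = 9

9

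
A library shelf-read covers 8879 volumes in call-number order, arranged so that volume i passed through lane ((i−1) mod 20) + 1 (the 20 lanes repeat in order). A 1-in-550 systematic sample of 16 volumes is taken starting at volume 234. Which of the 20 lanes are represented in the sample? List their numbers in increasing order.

Consecutive selections differ by k = 550, so their lane numbers differ by 550 mod 20 = 10.
gcd(550, 20) = 10, so the sample visits 20/10 = 2 distinct residues mod 20.
Start 234 is lane 14; the lanes hit are 4, 14.

4, 14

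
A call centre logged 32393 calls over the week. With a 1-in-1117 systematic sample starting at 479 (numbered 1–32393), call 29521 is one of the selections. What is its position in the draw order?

k = 1117
position = (29521 − 479)/1117 + 1 = 29042/1117 + 1 = 26 + 1 = 27

27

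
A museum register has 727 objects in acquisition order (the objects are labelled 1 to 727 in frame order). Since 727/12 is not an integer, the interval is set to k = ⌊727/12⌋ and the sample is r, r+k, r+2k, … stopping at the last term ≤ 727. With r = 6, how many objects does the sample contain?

k = ⌊727/12⌋ = 60
Achieved size = ⌊(727 − 6)/60⌋ + 1 = ⌊721/60⌋ + 1 = 12 + 1 = 13
(last selection: 6 + 12×60 = 726 ≤ 727; next would be 786 > 727)

13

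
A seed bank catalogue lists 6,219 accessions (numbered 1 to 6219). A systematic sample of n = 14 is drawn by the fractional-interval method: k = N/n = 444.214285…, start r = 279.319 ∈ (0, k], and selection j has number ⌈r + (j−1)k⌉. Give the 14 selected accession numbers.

280, 724, 1168, 1612, 2057, 2501, 2945, 3389, 3834, 4278, 4722, 5166, 5610, 6055

j=1: r + 0k = 279.319 → ⌈·⌉ = 280
j=2: r + 1k = 723.533285… → ⌈·⌉ = 724
j=3: r + 2k = 1167.747571… → ⌈·⌉ = 1168
j=4: r + 3k = 1611.961857… → ⌈·⌉ = 1612
j=5: r + 4k = 2056.176142… → ⌈·⌉ = 2057
j=6: r + 5k = 2500.390428… → ⌈·⌉ = 2501
j=7: r + 6k = 2944.604714… → ⌈·⌉ = 2945
j=8: r + 7k = 3388.819 → ⌈·⌉ = 3389
j=9: r + 8k = 3833.033285… → ⌈·⌉ = 3834
j=10: r + 9k = 4277.247571… → ⌈·⌉ = 4278
j=11: r + 10k = 4721.461857… → ⌈·⌉ = 4722
j=12: r + 11k = 5165.676142… → ⌈·⌉ = 5166
j=13: r + 12k = 5609.890428… → ⌈·⌉ = 5610
j=14: r + 13k = 6054.104714… → ⌈·⌉ = 6055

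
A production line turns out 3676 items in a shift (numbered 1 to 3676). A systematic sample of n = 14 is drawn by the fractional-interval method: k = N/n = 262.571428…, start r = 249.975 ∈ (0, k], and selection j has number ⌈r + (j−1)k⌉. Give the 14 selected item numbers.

250, 513, 776, 1038, 1301, 1563, 1826, 2088, 2351, 2614, 2876, 3139, 3401, 3664

j=1: r + 0k = 249.975 → ⌈·⌉ = 250
j=2: r + 1k = 512.546428… → ⌈·⌉ = 513
j=3: r + 2k = 775.117857… → ⌈·⌉ = 776
j=4: r + 3k = 1037.689285… → ⌈·⌉ = 1038
j=5: r + 4k = 1300.260714… → ⌈·⌉ = 1301
j=6: r + 5k = 1562.832142… → ⌈·⌉ = 1563
j=7: r + 6k = 1825.403571… → ⌈·⌉ = 1826
j=8: r + 7k = 2087.975 → ⌈·⌉ = 2088
j=9: r + 8k = 2350.546428… → ⌈·⌉ = 2351
j=10: r + 9k = 2613.117857… → ⌈·⌉ = 2614
j=11: r + 10k = 2875.689285… → ⌈·⌉ = 2876
j=12: r + 11k = 3138.260714… → ⌈·⌉ = 3139
j=13: r + 12k = 3400.832142… → ⌈·⌉ = 3401
j=14: r + 13k = 3663.403571… → ⌈·⌉ = 3664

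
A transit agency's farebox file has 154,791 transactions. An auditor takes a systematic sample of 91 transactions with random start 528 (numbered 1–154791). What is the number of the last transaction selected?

153618

k = 154791/91 = 1701
91st selection = r + (91−1)·k = 528 + 90×1701 = 528 + 153090 = 153618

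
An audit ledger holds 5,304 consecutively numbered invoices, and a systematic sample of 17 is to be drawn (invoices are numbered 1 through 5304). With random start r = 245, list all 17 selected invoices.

245, 557, 869, 1181, 1493, 1805, 2117, 2429, 2741, 3053, 3365, 3677, 3989, 4301, 4613, 4925, 5237

k = N/n = 5304/17 = 312
invoice 1: 245
invoice 2: 245 + 312 = 557
invoice 3: 557 + 312 = 869
invoice 4: 869 + 312 = 1181
invoice 5: 1181 + 312 = 1493
invoice 6: 1493 + 312 = 1805
invoice 7: 1805 + 312 = 2117
invoice 8: 2117 + 312 = 2429
invoice 9: 2429 + 312 = 2741
invoice 10: 2741 + 312 = 3053
invoice 11: 3053 + 312 = 3365
invoice 12: 3365 + 312 = 3677
invoice 13: 3677 + 312 = 3989
invoice 14: 3989 + 312 = 4301
invoice 15: 4301 + 312 = 4613
invoice 16: 4613 + 312 = 4925
invoice 17: 4925 + 312 = 5237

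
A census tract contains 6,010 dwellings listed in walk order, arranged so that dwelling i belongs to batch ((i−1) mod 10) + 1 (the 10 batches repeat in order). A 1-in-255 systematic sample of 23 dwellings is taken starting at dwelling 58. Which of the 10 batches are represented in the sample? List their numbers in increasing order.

Consecutive selections differ by k = 255, so their batch numbers differ by 255 mod 10 = 5.
gcd(255, 10) = 5, so the sample visits 10/5 = 2 distinct residues mod 10.
Start 58 is batch 8; the batches hit are 3, 8.

3, 8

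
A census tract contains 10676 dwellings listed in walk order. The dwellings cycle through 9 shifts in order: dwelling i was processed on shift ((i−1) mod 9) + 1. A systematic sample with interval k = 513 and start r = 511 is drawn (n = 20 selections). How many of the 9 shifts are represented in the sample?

1

Consecutive selections differ by k = 513, so their shift numbers differ by 513 mod 9 = 0.
gcd(513, 9) = 9, so the sample visits 9/9 = 1 distinct residues mod 9.
Start 511 is shift 7; the shifts hit are 7.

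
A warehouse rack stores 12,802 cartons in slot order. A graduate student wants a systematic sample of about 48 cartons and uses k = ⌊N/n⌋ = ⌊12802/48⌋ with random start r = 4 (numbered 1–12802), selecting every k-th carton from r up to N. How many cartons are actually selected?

k = ⌊12802/48⌋ = 266
Achieved size = ⌊(12802 − 4)/266⌋ + 1 = ⌊12798/266⌋ + 1 = 48 + 1 = 49
(last selection: 4 + 48×266 = 12772 ≤ 12802; next would be 13038 > 12802)

49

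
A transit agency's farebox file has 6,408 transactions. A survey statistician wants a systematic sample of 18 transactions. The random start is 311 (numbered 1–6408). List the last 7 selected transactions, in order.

k = N/n = 6408/18 = 356
12th selection = 311 + 11×356 = 4227
13th: 4227 + 356 = 4583
14th: 4583 + 356 = 4939
15th: 4939 + 356 = 5295
16th: 5295 + 356 = 5651
17th: 5651 + 356 = 6007
18th: 6007 + 356 = 6363

4227, 4583, 4939, 5295, 5651, 6007, 6363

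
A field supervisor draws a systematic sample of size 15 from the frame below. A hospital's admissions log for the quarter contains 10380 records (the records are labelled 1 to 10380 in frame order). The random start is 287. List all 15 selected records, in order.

k = N/n = 10380/15 = 692
record 1: 287
record 2: 287 + 692 = 979
record 3: 979 + 692 = 1671
record 4: 1671 + 692 = 2363
record 5: 2363 + 692 = 3055
record 6: 3055 + 692 = 3747
record 7: 3747 + 692 = 4439
record 8: 4439 + 692 = 5131
record 9: 5131 + 692 = 5823
record 10: 5823 + 692 = 6515
record 11: 6515 + 692 = 7207
record 12: 7207 + 692 = 7899
record 13: 7899 + 692 = 8591
record 14: 8591 + 692 = 9283
record 15: 9283 + 692 = 9975

287, 979, 1671, 2363, 3055, 3747, 4439, 5131, 5823, 6515, 7207, 7899, 8591, 9283, 9975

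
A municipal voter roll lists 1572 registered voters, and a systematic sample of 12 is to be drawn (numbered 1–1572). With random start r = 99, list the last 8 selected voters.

623, 754, 885, 1016, 1147, 1278, 1409, 1540

k = N/n = 1572/12 = 131
5th selection = 99 + 4×131 = 623
6th: 623 + 131 = 754
7th: 754 + 131 = 885
8th: 885 + 131 = 1016
9th: 1016 + 131 = 1147
10th: 1147 + 131 = 1278
11th: 1278 + 131 = 1409
12th: 1409 + 131 = 1540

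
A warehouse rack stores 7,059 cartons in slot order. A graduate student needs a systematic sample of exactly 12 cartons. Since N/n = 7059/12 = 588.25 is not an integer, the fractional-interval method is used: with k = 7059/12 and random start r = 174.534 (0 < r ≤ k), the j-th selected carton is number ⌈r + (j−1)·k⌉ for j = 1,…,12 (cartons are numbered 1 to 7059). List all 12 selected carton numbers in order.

j=1: r + 0k = 174.534 → ⌈·⌉ = 175
j=2: r + 1k = 762.784 → ⌈·⌉ = 763
j=3: r + 2k = 1351.034 → ⌈·⌉ = 1352
j=4: r + 3k = 1939.284 → ⌈·⌉ = 1940
j=5: r + 4k = 2527.534 → ⌈·⌉ = 2528
j=6: r + 5k = 3115.784 → ⌈·⌉ = 3116
j=7: r + 6k = 3704.034 → ⌈·⌉ = 3705
j=8: r + 7k = 4292.284 → ⌈·⌉ = 4293
j=9: r + 8k = 4880.534 → ⌈·⌉ = 4881
j=10: r + 9k = 5468.784 → ⌈·⌉ = 5469
j=11: r + 10k = 6057.034 → ⌈·⌉ = 6058
j=12: r + 11k = 6645.284 → ⌈·⌉ = 6646

175, 763, 1352, 1940, 2528, 3116, 3705, 4293, 4881, 5469, 6058, 6646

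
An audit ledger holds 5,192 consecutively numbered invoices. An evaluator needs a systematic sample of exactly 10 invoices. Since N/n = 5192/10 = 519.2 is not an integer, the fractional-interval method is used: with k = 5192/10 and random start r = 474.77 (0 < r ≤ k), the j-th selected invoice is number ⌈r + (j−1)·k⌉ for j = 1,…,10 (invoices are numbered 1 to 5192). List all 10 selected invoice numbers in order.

j=1: r + 0k = 474.77 → ⌈·⌉ = 475
j=2: r + 1k = 993.97 → ⌈·⌉ = 994
j=3: r + 2k = 1513.17 → ⌈·⌉ = 1514
j=4: r + 3k = 2032.37 → ⌈·⌉ = 2033
j=5: r + 4k = 2551.57 → ⌈·⌉ = 2552
j=6: r + 5k = 3070.77 → ⌈·⌉ = 3071
j=7: r + 6k = 3589.97 → ⌈·⌉ = 3590
j=8: r + 7k = 4109.17 → ⌈·⌉ = 4110
j=9: r + 8k = 4628.37 → ⌈·⌉ = 4629
j=10: r + 9k = 5147.57 → ⌈·⌉ = 5148

475, 994, 1514, 2033, 2552, 3071, 3590, 4110, 4629, 5148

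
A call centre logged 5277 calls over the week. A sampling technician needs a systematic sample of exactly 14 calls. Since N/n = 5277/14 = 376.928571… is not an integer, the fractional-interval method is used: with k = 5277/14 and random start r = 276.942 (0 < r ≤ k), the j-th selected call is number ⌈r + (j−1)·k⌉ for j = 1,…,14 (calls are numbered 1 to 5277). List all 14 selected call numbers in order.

277, 654, 1031, 1408, 1785, 2162, 2539, 2916, 3293, 3670, 4047, 4424, 4801, 5178

j=1: r + 0k = 276.942 → ⌈·⌉ = 277
j=2: r + 1k = 653.870571… → ⌈·⌉ = 654
j=3: r + 2k = 1030.799142… → ⌈·⌉ = 1031
j=4: r + 3k = 1407.727714… → ⌈·⌉ = 1408
j=5: r + 4k = 1784.656285… → ⌈·⌉ = 1785
j=6: r + 5k = 2161.584857… → ⌈·⌉ = 2162
j=7: r + 6k = 2538.513428… → ⌈·⌉ = 2539
j=8: r + 7k = 2915.442 → ⌈·⌉ = 2916
j=9: r + 8k = 3292.370571… → ⌈·⌉ = 3293
j=10: r + 9k = 3669.299142… → ⌈·⌉ = 3670
j=11: r + 10k = 4046.227714… → ⌈·⌉ = 4047
j=12: r + 11k = 4423.156285… → ⌈·⌉ = 4424
j=13: r + 12k = 4800.084857… → ⌈·⌉ = 4801
j=14: r + 13k = 5177.013428… → ⌈·⌉ = 5178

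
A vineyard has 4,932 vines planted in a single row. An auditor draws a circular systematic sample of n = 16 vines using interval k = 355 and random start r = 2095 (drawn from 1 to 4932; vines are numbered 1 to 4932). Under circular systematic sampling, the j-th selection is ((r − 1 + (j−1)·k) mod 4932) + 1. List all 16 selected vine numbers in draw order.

2095, 2450, 2805, 3160, 3515, 3870, 4225, 4580, 3, 358, 713, 1068, 1423, 1778, 2133, 2488

Selection 1: 2095
Selection 2: 2095 + 355 = 2450
Selection 3: 2450 + 355 = 2805
Selection 4: 2805 + 355 = 3160
Selection 5: 3160 + 355 = 3515
Selection 6: 3515 + 355 = 3870
Selection 7: 3870 + 355 = 4225
Selection 8: 4225 + 355 = 4580
Selection 9: 4580 + 355 = 4935 → 4935 − 4932 = 3
Selection 10: 3 + 355 = 358
Selection 11: 358 + 355 = 713
Selection 12: 713 + 355 = 1068
Selection 13: 1068 + 355 = 1423
Selection 14: 1423 + 355 = 1778
Selection 15: 1778 + 355 = 2133
Selection 16: 2133 + 355 = 2488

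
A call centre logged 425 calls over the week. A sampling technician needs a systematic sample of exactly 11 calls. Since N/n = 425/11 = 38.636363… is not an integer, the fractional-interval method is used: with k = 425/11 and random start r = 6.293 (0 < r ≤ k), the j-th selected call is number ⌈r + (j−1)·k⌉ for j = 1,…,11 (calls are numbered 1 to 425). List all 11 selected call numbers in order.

7, 45, 84, 123, 161, 200, 239, 277, 316, 355, 393

j=1: r + 0k = 6.293 → ⌈·⌉ = 7
j=2: r + 1k = 44.929363… → ⌈·⌉ = 45
j=3: r + 2k = 83.565727… → ⌈·⌉ = 84
j=4: r + 3k = 122.202090… → ⌈·⌉ = 123
j=5: r + 4k = 160.838454… → ⌈·⌉ = 161
j=6: r + 5k = 199.474818… → ⌈·⌉ = 200
j=7: r + 6k = 238.111181… → ⌈·⌉ = 239
j=8: r + 7k = 276.747545… → ⌈·⌉ = 277
j=9: r + 8k = 315.383909… → ⌈·⌉ = 316
j=10: r + 9k = 354.020272… → ⌈·⌉ = 355
j=11: r + 10k = 392.656636… → ⌈·⌉ = 393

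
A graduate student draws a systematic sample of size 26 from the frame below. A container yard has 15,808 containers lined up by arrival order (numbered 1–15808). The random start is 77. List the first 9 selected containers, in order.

k = N/n = 15808/26 = 608
container 1: 77
container 2: 77 + 608 = 685
container 3: 685 + 608 = 1293
container 4: 1293 + 608 = 1901
container 5: 1901 + 608 = 2509
container 6: 2509 + 608 = 3117
container 7: 3117 + 608 = 3725
container 8: 3725 + 608 = 4333
container 9: 4333 + 608 = 4941

77, 685, 1293, 1901, 2509, 3117, 3725, 4333, 4941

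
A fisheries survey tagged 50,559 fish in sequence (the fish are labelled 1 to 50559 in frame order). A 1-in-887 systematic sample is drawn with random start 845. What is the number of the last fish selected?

50517

k = 887
57th selection = r + (57−1)·k = 845 + 56×887 = 845 + 49672 = 50517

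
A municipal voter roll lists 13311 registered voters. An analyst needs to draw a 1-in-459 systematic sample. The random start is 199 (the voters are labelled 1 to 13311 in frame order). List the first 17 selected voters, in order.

199, 658, 1117, 1576, 2035, 2494, 2953, 3412, 3871, 4330, 4789, 5248, 5707, 6166, 6625, 7084, 7543

voter 1: 199
voter 2: 199 + 459 = 658
voter 3: 658 + 459 = 1117
voter 4: 1117 + 459 = 1576
voter 5: 1576 + 459 = 2035
voter 6: 2035 + 459 = 2494
voter 7: 2494 + 459 = 2953
voter 8: 2953 + 459 = 3412
voter 9: 3412 + 459 = 3871
voter 10: 3871 + 459 = 4330
voter 11: 4330 + 459 = 4789
voter 12: 4789 + 459 = 5248
voter 13: 5248 + 459 = 5707
voter 14: 5707 + 459 = 6166
voter 15: 6166 + 459 = 6625
voter 16: 6625 + 459 = 7084
voter 17: 7084 + 459 = 7543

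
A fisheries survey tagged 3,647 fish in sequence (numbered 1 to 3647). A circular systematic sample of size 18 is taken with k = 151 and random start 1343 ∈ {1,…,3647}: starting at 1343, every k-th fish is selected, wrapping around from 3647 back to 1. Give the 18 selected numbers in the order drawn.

Selection 1: 1343
Selection 2: 1343 + 151 = 1494
Selection 3: 1494 + 151 = 1645
Selection 4: 1645 + 151 = 1796
Selection 5: 1796 + 151 = 1947
Selection 6: 1947 + 151 = 2098
Selection 7: 2098 + 151 = 2249
Selection 8: 2249 + 151 = 2400
Selection 9: 2400 + 151 = 2551
Selection 10: 2551 + 151 = 2702
Selection 11: 2702 + 151 = 2853
Selection 12: 2853 + 151 = 3004
Selection 13: 3004 + 151 = 3155
Selection 14: 3155 + 151 = 3306
Selection 15: 3306 + 151 = 3457
Selection 16: 3457 + 151 = 3608
Selection 17: 3608 + 151 = 3759 → 3759 − 3647 = 112
Selection 18: 112 + 151 = 263

1343, 1494, 1645, 1796, 1947, 2098, 2249, 2400, 2551, 2702, 2853, 3004, 3155, 3306, 3457, 3608, 112, 263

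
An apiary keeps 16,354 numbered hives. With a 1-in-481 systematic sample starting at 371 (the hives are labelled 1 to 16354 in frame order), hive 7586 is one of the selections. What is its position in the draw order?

16

k = 481
position = (7586 − 371)/481 + 1 = 7215/481 + 1 = 15 + 1 = 16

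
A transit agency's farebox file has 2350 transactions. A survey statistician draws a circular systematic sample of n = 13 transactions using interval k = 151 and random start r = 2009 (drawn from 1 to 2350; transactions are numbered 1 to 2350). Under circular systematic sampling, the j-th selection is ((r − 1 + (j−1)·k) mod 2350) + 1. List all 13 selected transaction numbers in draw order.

2009, 2160, 2311, 112, 263, 414, 565, 716, 867, 1018, 1169, 1320, 1471

Selection 1: 2009
Selection 2: 2009 + 151 = 2160
Selection 3: 2160 + 151 = 2311
Selection 4: 2311 + 151 = 2462 → 2462 − 2350 = 112
Selection 5: 112 + 151 = 263
Selection 6: 263 + 151 = 414
Selection 7: 414 + 151 = 565
Selection 8: 565 + 151 = 716
Selection 9: 716 + 151 = 867
Selection 10: 867 + 151 = 1018
Selection 11: 1018 + 151 = 1169
Selection 12: 1169 + 151 = 1320
Selection 13: 1320 + 151 = 1471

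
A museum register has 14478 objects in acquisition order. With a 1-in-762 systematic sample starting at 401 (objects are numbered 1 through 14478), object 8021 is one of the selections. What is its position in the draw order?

k = 762
position = (8021 − 401)/762 + 1 = 7620/762 + 1 = 10 + 1 = 11

11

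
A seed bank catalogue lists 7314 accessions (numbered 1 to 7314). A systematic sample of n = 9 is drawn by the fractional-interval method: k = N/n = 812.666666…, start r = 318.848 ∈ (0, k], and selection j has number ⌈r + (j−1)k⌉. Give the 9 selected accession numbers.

j=1: r + 0k = 318.848 → ⌈·⌉ = 319
j=2: r + 1k = 1131.514666… → ⌈·⌉ = 1132
j=3: r + 2k = 1944.181333… → ⌈·⌉ = 1945
j=4: r + 3k = 2756.848 → ⌈·⌉ = 2757
j=5: r + 4k = 3569.514666… → ⌈·⌉ = 3570
j=6: r + 5k = 4382.181333… → ⌈·⌉ = 4383
j=7: r + 6k = 5194.848 → ⌈·⌉ = 5195
j=8: r + 7k = 6007.514666… → ⌈·⌉ = 6008
j=9: r + 8k = 6820.181333… → ⌈·⌉ = 6821

319, 1132, 1945, 2757, 3570, 4383, 5195, 6008, 6821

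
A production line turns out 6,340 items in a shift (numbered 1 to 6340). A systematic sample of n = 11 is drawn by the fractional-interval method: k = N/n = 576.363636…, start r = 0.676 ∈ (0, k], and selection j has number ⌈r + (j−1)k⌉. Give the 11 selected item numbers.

j=1: r + 0k = 0.676 → ⌈·⌉ = 1
j=2: r + 1k = 577.039636… → ⌈·⌉ = 578
j=3: r + 2k = 1153.403272… → ⌈·⌉ = 1154
j=4: r + 3k = 1729.766909… → ⌈·⌉ = 1730
j=5: r + 4k = 2306.130545… → ⌈·⌉ = 2307
j=6: r + 5k = 2882.494181… → ⌈·⌉ = 2883
j=7: r + 6k = 3458.857818… → ⌈·⌉ = 3459
j=8: r + 7k = 4035.221454… → ⌈·⌉ = 4036
j=9: r + 8k = 4611.585090… → ⌈·⌉ = 4612
j=10: r + 9k = 5187.948727… → ⌈·⌉ = 5188
j=11: r + 10k = 5764.312363… → ⌈·⌉ = 5765

1, 578, 1154, 1730, 2307, 2883, 3459, 4036, 4612, 5188, 5765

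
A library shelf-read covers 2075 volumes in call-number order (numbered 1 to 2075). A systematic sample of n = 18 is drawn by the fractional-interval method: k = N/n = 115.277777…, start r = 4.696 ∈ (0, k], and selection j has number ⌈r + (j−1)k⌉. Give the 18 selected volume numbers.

5, 120, 236, 351, 466, 582, 697, 812, 927, 1043, 1158, 1273, 1389, 1504, 1619, 1734, 1850, 1965

j=1: r + 0k = 4.696 → ⌈·⌉ = 5
j=2: r + 1k = 119.973777… → ⌈·⌉ = 120
j=3: r + 2k = 235.251555… → ⌈·⌉ = 236
j=4: r + 3k = 350.529333… → ⌈·⌉ = 351
j=5: r + 4k = 465.807111… → ⌈·⌉ = 466
j=6: r + 5k = 581.084888… → ⌈·⌉ = 582
j=7: r + 6k = 696.362666… → ⌈·⌉ = 697
j=8: r + 7k = 811.640444… → ⌈·⌉ = 812
j=9: r + 8k = 926.918222… → ⌈·⌉ = 927
j=10: r + 9k = 1042.196 → ⌈·⌉ = 1043
j=11: r + 10k = 1157.473777… → ⌈·⌉ = 1158
j=12: r + 11k = 1272.751555… → ⌈·⌉ = 1273
j=13: r + 12k = 1388.029333… → ⌈·⌉ = 1389
j=14: r + 13k = 1503.307111… → ⌈·⌉ = 1504
j=15: r + 14k = 1618.584888… → ⌈·⌉ = 1619
j=16: r + 15k = 1733.862666… → ⌈·⌉ = 1734
j=17: r + 16k = 1849.140444… → ⌈·⌉ = 1850
j=18: r + 17k = 1964.418222… → ⌈·⌉ = 1965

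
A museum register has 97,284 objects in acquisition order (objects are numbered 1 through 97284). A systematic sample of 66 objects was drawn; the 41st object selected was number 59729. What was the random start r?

769

k = 97284/66 = 1474
r = 59729 − (41−1)×1474 = 59729 − 58960 = 769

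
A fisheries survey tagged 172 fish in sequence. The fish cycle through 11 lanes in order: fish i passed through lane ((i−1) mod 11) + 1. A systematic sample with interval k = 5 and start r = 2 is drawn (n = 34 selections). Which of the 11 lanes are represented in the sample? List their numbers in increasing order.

Consecutive selections differ by k = 5, so their lane numbers differ by 5 mod 11 = 5.
gcd(5, 11) = 1, so the sample visits 11/1 = 11 distinct residues mod 11.
Start 2 is lane 2; the lanes hit are 1, 2, 3, 4, 5, 6, 7, 8, 9, 10, 11.

1, 2, 3, 4, 5, 6, 7, 8, 9, 10, 11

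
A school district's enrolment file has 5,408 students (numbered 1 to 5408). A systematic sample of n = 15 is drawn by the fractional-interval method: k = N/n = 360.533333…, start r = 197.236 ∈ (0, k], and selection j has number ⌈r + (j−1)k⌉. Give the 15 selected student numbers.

j=1: r + 0k = 197.236 → ⌈·⌉ = 198
j=2: r + 1k = 557.769333… → ⌈·⌉ = 558
j=3: r + 2k = 918.302666… → ⌈·⌉ = 919
j=4: r + 3k = 1278.836 → ⌈·⌉ = 1279
j=5: r + 4k = 1639.369333… → ⌈·⌉ = 1640
j=6: r + 5k = 1999.902666… → ⌈·⌉ = 2000
j=7: r + 6k = 2360.436 → ⌈·⌉ = 2361
j=8: r + 7k = 2720.969333… → ⌈·⌉ = 2721
j=9: r + 8k = 3081.502666… → ⌈·⌉ = 3082
j=10: r + 9k = 3442.036 → ⌈·⌉ = 3443
j=11: r + 10k = 3802.569333… → ⌈·⌉ = 3803
j=12: r + 11k = 4163.102666… → ⌈·⌉ = 4164
j=13: r + 12k = 4523.636 → ⌈·⌉ = 4524
j=14: r + 13k = 4884.169333… → ⌈·⌉ = 4885
j=15: r + 14k = 5244.702666… → ⌈·⌉ = 5245

198, 558, 919, 1279, 1640, 2000, 2361, 2721, 3082, 3443, 3803, 4164, 4524, 4885, 5245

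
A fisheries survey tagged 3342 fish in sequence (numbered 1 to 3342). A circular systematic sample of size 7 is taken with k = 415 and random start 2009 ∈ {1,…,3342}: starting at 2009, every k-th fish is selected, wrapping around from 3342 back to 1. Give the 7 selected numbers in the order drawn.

Selection 1: 2009
Selection 2: 2009 + 415 = 2424
Selection 3: 2424 + 415 = 2839
Selection 4: 2839 + 415 = 3254
Selection 5: 3254 + 415 = 3669 → 3669 − 3342 = 327
Selection 6: 327 + 415 = 742
Selection 7: 742 + 415 = 1157

2009, 2424, 2839, 3254, 327, 742, 1157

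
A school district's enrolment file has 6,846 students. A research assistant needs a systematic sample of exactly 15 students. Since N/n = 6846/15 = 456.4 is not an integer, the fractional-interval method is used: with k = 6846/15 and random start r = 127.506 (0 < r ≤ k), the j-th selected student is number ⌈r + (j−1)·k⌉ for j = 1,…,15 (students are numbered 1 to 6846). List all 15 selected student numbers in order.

128, 584, 1041, 1497, 1954, 2410, 2866, 3323, 3779, 4236, 4692, 5148, 5605, 6061, 6518

j=1: r + 0k = 127.506 → ⌈·⌉ = 128
j=2: r + 1k = 583.906 → ⌈·⌉ = 584
j=3: r + 2k = 1040.306 → ⌈·⌉ = 1041
j=4: r + 3k = 1496.706 → ⌈·⌉ = 1497
j=5: r + 4k = 1953.106 → ⌈·⌉ = 1954
j=6: r + 5k = 2409.506 → ⌈·⌉ = 2410
j=7: r + 6k = 2865.906 → ⌈·⌉ = 2866
j=8: r + 7k = 3322.306 → ⌈·⌉ = 3323
j=9: r + 8k = 3778.706 → ⌈·⌉ = 3779
j=10: r + 9k = 4235.106 → ⌈·⌉ = 4236
j=11: r + 10k = 4691.506 → ⌈·⌉ = 4692
j=12: r + 11k = 5147.906 → ⌈·⌉ = 5148
j=13: r + 12k = 5604.306 → ⌈·⌉ = 5605
j=14: r + 13k = 6060.706 → ⌈·⌉ = 6061
j=15: r + 14k = 6517.106 → ⌈·⌉ = 6518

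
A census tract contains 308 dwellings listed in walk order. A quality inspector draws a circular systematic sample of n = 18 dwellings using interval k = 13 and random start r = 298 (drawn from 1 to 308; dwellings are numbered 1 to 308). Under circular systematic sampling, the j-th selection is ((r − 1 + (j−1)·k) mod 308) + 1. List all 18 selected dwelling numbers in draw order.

298, 3, 16, 29, 42, 55, 68, 81, 94, 107, 120, 133, 146, 159, 172, 185, 198, 211

Selection 1: 298
Selection 2: 298 + 13 = 311 → 311 − 308 = 3
Selection 3: 3 + 13 = 16
Selection 4: 16 + 13 = 29
Selection 5: 29 + 13 = 42
Selection 6: 42 + 13 = 55
Selection 7: 55 + 13 = 68
Selection 8: 68 + 13 = 81
Selection 9: 81 + 13 = 94
Selection 10: 94 + 13 = 107
Selection 11: 107 + 13 = 120
Selection 12: 120 + 13 = 133
Selection 13: 133 + 13 = 146
Selection 14: 146 + 13 = 159
Selection 15: 159 + 13 = 172
Selection 16: 172 + 13 = 185
Selection 17: 185 + 13 = 198
Selection 18: 198 + 13 = 211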